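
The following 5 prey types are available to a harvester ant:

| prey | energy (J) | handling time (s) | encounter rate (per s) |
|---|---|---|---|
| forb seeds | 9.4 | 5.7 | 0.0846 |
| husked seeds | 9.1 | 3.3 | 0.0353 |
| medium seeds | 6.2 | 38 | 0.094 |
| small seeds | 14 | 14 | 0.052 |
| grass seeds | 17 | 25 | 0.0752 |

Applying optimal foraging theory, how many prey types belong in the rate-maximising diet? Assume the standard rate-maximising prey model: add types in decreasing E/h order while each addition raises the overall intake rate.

3

Rank by E/h (J/s): husked seeds 2.76, forb seeds 1.65, small seeds 1, grass seeds 0.68, medium seeds 0.163. Include each in turn until the next type's E/h falls below the running intake rate.
Rate on top 1: 0.2877. forb seeds: 1.65 > 0.2877 → include.
Rate on top 2: 0.6984. small seeds: 1 > 0.6984 → include.
Rate on top 3: 0.7927. grass seeds: 0.68 < 0.7927 → exclude; stop.
Optimal diet: husked seeds, forb seeds, small seeds — 3 of 5 types.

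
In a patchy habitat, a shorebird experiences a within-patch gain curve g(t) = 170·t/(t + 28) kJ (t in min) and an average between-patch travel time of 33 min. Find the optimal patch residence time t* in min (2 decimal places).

30.40 min

By the marginal value theorem, leave when the instantaneous gain rate g'(t) equals the habitat-wide average g(t)/(T + t).
g'(t) = 170·28/(t + 28)². Setting 170·28/(t+28)² = 170t/[(t+28)(33+t)] gives 28(33+t) = t(t+28), so t² = 28×33 = 924.
t* = √924 = 30.4 min.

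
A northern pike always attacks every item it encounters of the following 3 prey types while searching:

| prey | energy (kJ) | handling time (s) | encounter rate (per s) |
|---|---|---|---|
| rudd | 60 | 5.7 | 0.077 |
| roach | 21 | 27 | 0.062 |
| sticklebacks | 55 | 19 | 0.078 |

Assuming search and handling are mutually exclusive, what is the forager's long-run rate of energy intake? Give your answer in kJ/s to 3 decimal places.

R = (0.077×60 + 0.062×21 + 0.078×55) / (1 + 0.077×5.7 + 0.062×27 + 0.078×19) = 10.21/4.595 = 2.222 kJ/s.

2.222 kJ/s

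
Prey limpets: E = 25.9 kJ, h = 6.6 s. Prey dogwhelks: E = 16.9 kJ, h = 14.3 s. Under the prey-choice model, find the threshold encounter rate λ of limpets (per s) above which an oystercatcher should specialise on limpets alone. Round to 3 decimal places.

0.065 per s

The zero-one rule: include dogwhelks iff E₂/h₂ > λE₁/(1+λh₁). Equality gives the switch point.
λE₁h₂ = E₂ + λE₂h₁ ⇒ λ = E₂/(E₁h₂ − E₂h₁) = 16.9/(370.4 − 111.5) = 0.06529 per s.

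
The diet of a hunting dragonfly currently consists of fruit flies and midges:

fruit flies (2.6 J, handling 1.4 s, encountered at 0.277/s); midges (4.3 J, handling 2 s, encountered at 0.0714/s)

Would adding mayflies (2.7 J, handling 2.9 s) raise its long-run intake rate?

Intake rate on the current diet: R = (0.277×2.6 + 0.0714×4.3) / (1 + 0.277×1.4 + 0.0714×2) = 1.027/1.531 = 0.6711 J/s.
mayflies: E/h = 2.7/2.9 = 0.931 J/s.
Since 0.931 > R, including mayflies increases the long-run rate.

Yes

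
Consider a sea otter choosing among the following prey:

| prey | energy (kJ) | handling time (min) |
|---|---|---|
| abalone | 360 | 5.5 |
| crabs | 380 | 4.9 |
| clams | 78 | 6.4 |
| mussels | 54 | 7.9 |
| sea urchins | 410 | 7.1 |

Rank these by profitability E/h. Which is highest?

Profitability E/h (kJ/min): abalone = 360/5.5 = 65.5, crabs = 380/4.9 = 77.6, clams = 78/6.4 = 12.2, mussels = 54/7.9 = 6.84, sea urchins = 410/7.1 = 57.7.
Ranked: crabs > abalone > sea urchins > clams > mussels.

crabs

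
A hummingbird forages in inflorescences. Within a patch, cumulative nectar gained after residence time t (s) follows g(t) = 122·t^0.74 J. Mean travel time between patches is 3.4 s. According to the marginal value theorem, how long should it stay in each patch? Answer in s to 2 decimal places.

By the marginal value theorem, leave when the instantaneous gain rate g'(t) equals the habitat-wide average g(t)/(T + t).
g'(t) = 0.74·122·t^-0.26. Setting 0.74·122·t^-0.26 = 122·t^0.74/(3.4+t) gives 0.74(3.4+t) = t, so 0.26·t = 0.74×3.4.
t* = 0.74×3.4/0.26 = 9.677 s.

9.68 s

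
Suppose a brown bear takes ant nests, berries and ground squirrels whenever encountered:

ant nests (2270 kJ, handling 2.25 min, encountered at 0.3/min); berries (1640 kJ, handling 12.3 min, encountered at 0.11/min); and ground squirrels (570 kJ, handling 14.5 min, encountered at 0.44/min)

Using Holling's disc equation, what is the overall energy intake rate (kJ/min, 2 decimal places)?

118.22 kJ/min

R = (0.3×2270 + 0.11×1640 + 0.44×570) / (1 + 0.3×2.25 + 0.11×12.3 + 0.44×14.5) = 1112/9.408 = 118.2 kJ/min.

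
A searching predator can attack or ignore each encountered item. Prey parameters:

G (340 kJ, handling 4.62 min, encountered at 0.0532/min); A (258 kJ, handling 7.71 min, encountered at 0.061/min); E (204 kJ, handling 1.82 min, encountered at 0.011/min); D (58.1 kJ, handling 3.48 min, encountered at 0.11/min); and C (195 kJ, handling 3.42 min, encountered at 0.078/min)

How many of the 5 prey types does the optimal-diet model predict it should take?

Rank by E/h (kJ/min): E 112, G 73.6, C 57, A 33.5, D 16.7. Include each in turn until the next type's E/h falls below the running intake rate.
Rate on top 1: 2.2. G: 73.6 > 2.2 → include.
Rate on top 2: 16.06. C: 57 > 16.06 → include.
Rate on top 3: 23.19. A: 33.5 > 23.19 → include.
Rate on top 4: 25.6. D: 16.7 < 25.6 → exclude; stop.
Optimal diet: E, G, C, A — 4 of 5 types.

4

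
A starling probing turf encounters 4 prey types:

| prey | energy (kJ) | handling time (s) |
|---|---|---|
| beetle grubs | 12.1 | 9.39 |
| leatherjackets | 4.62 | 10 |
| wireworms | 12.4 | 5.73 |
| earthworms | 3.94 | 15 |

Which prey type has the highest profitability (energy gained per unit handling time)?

wireworms

In descending order of E/h:
wireworms: 12.4/5.73 = 2.16 kJ/s
beetle grubs: 12.1/9.39 = 1.29 kJ/s
leatherjackets: 4.62/10 = 0.462 kJ/s
earthworms: 3.94/15 = 0.263 kJ/s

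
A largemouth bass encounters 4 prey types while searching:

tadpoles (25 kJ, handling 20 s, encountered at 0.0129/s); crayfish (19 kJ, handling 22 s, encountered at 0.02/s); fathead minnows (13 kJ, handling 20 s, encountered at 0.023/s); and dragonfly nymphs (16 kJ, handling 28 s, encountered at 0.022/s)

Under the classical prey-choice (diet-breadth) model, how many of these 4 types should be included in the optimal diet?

4

E/h in descending order: tadpoles 1.25, crayfish 0.864, fathead minnows 0.65, dragonfly nymphs 0.571 kJ/s. The optimal diet is the largest prefix of this list for which every included type satisfies E_i/h_i > R on the types above it.
Rate on top 1: 0.2564. crayfish: 0.864 > 0.2564 → include.
Rate on top 2: 0.4137. fathead minnows: 0.65 > 0.4137 → include.
Rate on top 3: 0.4641. dragonfly nymphs: 0.571 > 0.4641 → include.
Optimal diet: tadpoles, crayfish, fathead minnows, dragonfly nymphs — 4 of 4 types.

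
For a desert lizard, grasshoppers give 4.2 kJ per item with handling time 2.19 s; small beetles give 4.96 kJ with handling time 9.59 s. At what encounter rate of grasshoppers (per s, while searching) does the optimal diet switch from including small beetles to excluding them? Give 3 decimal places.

0.169 per s

The zero-one rule: include small beetles iff E₂/h₂ > λE₁/(1+λh₁). Equality gives the switch point.
λE₁h₂ = E₂ + λE₂h₁ ⇒ λ = E₂/(E₁h₂ − E₂h₁) = 4.96/(40.28 − 10.86) = 0.1686 per s.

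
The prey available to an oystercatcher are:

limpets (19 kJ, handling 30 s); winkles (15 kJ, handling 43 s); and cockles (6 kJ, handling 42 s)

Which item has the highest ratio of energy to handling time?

limpets

Profitability E/h (kJ/s): limpets = 19/30 = 0.633, winkles = 15/43 = 0.349, cockles = 6/42 = 0.143.
Ranked: limpets > winkles > cockles.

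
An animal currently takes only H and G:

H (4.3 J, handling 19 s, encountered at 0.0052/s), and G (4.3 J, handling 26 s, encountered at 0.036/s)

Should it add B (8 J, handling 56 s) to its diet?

On H and G alone, R = ΣλE/(1+Σλh) = 0.1772/2.035 = 0.08707 J/s.
Profitability of B: 8/56 = 0.1429 J/s.
0.1429 > 0.08707, so adding B raises the average — include it.

Yes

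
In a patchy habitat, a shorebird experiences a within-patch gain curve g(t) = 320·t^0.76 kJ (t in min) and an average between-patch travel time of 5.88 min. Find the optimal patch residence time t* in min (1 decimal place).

Maximise g(t)/(T+t): set derivative to zero → g'(t)(T+t) = g(t).
g'(t) = 0.76·320·t^-0.24. Setting 0.76·320·t^-0.24 = 320·t^0.76/(5.88+t) gives 0.76(5.88+t) = t, so 0.24·t = 0.76×5.88.
t* = 0.76×5.88/0.24 = 18.62 min.

18.6 min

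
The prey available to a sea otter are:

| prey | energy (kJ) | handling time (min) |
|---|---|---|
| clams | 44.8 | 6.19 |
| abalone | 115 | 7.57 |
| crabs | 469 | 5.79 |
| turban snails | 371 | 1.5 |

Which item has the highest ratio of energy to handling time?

turban snails

In descending order of E/h:
turban snails: 371/1.5 = 247 kJ/min
crabs: 469/5.79 = 81 kJ/min
abalone: 115/7.57 = 15.2 kJ/min
clams: 44.8/6.19 = 7.24 kJ/min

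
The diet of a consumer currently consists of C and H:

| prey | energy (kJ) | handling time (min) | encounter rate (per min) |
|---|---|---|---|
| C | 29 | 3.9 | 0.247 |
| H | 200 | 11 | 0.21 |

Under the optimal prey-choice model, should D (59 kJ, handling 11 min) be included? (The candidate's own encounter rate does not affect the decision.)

No

On C and H alone, R = ΣλE/(1+Σλh) = 49.16/4.273 = 11.5 kJ/min.
D: E/h = 59/11 = 5.364 kJ/min.
5.364 < 11.5, so adding D would lower the average — exclude it.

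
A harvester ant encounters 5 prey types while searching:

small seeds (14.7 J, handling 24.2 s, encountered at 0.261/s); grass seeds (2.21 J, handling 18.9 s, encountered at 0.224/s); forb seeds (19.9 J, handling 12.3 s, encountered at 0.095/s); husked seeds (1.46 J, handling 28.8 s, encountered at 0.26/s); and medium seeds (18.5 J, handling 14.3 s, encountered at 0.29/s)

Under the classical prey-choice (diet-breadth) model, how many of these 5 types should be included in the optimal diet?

2

E/h in descending order: forb seeds 1.62, medium seeds 1.29, small seeds 0.607, grass seeds 0.117, husked seeds 0.0507 J/s. The optimal diet is the largest prefix of this list for which every included type satisfies E_i/h_i > R on the types above it.
Rate on top 1: 0.8718. medium seeds: 1.29 > 0.8718 → include.
Rate on top 2: 1.149. small seeds: 0.607 < 1.149 → exclude; stop.
Optimal diet: forb seeds, medium seeds — 2 of 5 types.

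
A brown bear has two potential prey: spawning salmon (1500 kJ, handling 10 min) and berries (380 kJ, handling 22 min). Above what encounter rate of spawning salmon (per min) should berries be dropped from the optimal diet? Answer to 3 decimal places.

0.013 per min

At the threshold, the rate on spawning salmon alone equals the profitability of berries: λ·1500/(1 + λ·10) = 380/22 = 17.27.
Rearranging, λ(1500 − 17.27×10) = 17.27, so λ = 17.27/1327 = 0.01301 per min.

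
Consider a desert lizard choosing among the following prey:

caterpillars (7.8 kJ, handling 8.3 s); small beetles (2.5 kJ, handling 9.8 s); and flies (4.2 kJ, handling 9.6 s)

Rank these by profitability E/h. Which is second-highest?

flies

In descending order of E/h:
caterpillars: 7.8/8.3 = 0.94 kJ/s
flies: 4.2/9.6 = 0.438 kJ/s
small beetles: 2.5/9.8 = 0.255 kJ/s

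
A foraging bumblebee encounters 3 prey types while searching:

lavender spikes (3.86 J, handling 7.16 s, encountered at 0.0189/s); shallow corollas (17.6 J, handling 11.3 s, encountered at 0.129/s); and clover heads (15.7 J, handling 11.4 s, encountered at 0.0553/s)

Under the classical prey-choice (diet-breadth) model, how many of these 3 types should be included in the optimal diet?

Profitabilities (E/h, J/s): shallow corollas 1.56, clover heads 1.38, lavender spikes 0.539. Add prey in this order while the next type's profitability exceeds the intake rate on those already taken.
Rate on top 1: 0.9238. clover heads: 1.38 > 0.9238 → include.
Rate on top 2: 1.016. lavender spikes: 0.539 < 1.016 → exclude; stop.
Optimal diet: shallow corollas, clover heads — 2 of 3 types.

2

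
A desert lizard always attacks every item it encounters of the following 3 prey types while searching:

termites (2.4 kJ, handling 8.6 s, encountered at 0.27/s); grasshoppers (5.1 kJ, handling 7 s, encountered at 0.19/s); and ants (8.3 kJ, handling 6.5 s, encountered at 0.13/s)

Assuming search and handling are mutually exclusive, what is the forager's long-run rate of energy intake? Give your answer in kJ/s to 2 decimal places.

0.49 kJ/s

R = Σλ_iE_i / (1 + Σλ_ih_i)
Numerator: 0.27×2.4 + 0.19×5.1 + 0.13×8.3 = 2.696
Denominator: 1 + 0.27×8.6 + 0.19×7 + 0.13×6.5 = 5.497
R = 2.696/5.497 = 0.4904 kJ/s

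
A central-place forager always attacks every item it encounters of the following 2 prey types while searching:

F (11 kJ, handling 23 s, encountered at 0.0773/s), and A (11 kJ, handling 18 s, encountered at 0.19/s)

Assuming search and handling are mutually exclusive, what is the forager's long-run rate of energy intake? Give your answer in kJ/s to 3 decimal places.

0.474 kJ/s

R = Σλ_iE_i / (1 + Σλ_ih_i)
Numerator: 0.0773×11 + 0.19×11 = 2.94
Denominator: 1 + 0.0773×23 + 0.19×18 = 6.198
R = 2.94/6.198 = 0.4744 kJ/s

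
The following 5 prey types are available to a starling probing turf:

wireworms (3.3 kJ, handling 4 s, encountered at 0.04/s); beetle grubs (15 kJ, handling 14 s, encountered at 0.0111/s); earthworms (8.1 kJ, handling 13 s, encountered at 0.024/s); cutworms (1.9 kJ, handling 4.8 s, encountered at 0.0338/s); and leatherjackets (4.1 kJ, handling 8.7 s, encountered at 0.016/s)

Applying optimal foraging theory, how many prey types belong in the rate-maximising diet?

Rank by E/h (kJ/s): beetle grubs 1.07, wireworms 0.825, earthworms 0.623, leatherjackets 0.471, cutworms 0.396. Include each in turn until the next type's E/h falls below the running intake rate.
Rate on top 1: 0.1441. wireworms: 0.825 > 0.1441 → include.
Rate on top 2: 0.2269. earthworms: 0.623 > 0.2269 → include.
Rate on top 3: 0.3029. leatherjackets: 0.471 > 0.3029 → include.
Rate on top 4: 0.3161. cutworms: 0.396 > 0.3161 → include.
Optimal diet: beetle grubs, wireworms, earthworms, leatherjackets, cutworms — 5 of 5 types.

5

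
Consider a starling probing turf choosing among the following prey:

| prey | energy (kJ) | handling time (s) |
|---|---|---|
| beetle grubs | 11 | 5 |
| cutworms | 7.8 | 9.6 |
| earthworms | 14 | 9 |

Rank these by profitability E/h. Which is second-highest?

earthworms

In descending order of E/h:
beetle grubs: 11/5 = 2.2 kJ/s
earthworms: 14/9 = 1.56 kJ/s
cutworms: 7.8/9.6 = 0.812 kJ/s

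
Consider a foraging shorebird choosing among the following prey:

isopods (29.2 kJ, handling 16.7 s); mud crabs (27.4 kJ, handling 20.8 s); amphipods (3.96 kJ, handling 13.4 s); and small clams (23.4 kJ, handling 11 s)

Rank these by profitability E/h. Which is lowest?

amphipods

In descending order of E/h:
small clams: 23.4/11 = 2.13 kJ/s
isopods: 29.2/16.7 = 1.75 kJ/s
mud crabs: 27.4/20.8 = 1.32 kJ/s
amphipods: 3.96/13.4 = 0.296 kJ/s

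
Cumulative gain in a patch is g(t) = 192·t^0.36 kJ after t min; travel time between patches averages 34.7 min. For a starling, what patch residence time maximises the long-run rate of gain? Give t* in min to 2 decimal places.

19.52 min

Optimal t* satisfies g'(t*) = g(t*)/(T + t*).
g'(t) = 0.36·192·t^-0.64. Setting 0.36·192·t^-0.64 = 192·t^0.36/(34.7+t) gives 0.36(34.7+t) = t, so 0.64·t = 0.36×34.7.
t* = 0.36×34.7/0.64 = 19.52 min.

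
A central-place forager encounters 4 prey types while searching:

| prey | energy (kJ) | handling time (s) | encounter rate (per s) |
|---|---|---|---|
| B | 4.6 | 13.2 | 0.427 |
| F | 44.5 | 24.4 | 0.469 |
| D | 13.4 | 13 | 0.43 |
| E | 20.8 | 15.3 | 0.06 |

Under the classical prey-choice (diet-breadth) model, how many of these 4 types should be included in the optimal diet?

E/h in descending order: F 1.82, E 1.36, D 1.03, B 0.348 kJ/s. The optimal diet is the largest prefix of this list for which every included type satisfies E_i/h_i > R on the types above it.
Rate on top 1: 1.677. E: 1.36 < 1.677 → exclude; stop.
Optimal diet: F — 1 of 4 types.

1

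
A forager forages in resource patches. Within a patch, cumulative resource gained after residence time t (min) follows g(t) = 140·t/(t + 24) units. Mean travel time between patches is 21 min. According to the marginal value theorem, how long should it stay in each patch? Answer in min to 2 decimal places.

Maximise g(t)/(T+t): set derivative to zero → g'(t)(T+t) = g(t).
g'(t) = 140·24/(t + 24)². Setting 140·24/(t+24)² = 140t/[(t+24)(21+t)] gives 24(21+t) = t(t+24), so t² = 24×21 = 504.
t* = √504 = 22.45 min.

22.45 min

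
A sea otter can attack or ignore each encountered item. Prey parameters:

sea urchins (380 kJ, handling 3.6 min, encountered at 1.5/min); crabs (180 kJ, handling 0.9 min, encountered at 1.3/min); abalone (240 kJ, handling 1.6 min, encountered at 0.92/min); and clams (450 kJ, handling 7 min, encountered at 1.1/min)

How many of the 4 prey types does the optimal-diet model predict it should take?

2

Profitabilities (E/h, kJ/min): crabs 200, abalone 150, sea urchins 106, clams 64.3. Add prey in this order while the next type's profitability exceeds the intake rate on those already taken.
Rate on top 1: 107.8. abalone: 150 > 107.8 → include.
Rate on top 2: 124.9. sea urchins: 106 < 124.9 → exclude; stop.
Optimal diet: crabs, abalone — 2 of 4 types.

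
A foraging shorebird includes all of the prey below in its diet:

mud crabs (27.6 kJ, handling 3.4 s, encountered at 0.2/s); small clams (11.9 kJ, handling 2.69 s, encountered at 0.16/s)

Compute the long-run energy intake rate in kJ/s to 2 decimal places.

Energy encountered per unit search time: 0.2×27.6 + 0.16×11.9 = 7.424 kJ/s.
Handling time per unit search time: 0.2×3.4 + 0.16×2.69 = 1.11.
Rate = 7.424/(1 + 1.11) = 3.518 kJ/s.

3.52 kJ/s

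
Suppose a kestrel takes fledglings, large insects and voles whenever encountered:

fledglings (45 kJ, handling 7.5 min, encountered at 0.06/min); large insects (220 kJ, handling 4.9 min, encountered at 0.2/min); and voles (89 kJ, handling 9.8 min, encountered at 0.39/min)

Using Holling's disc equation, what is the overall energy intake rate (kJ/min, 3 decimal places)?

Energy encountered per unit search time: 0.06×45 + 0.2×220 + 0.39×89 = 81.41 kJ/min.
Handling time per unit search time: 0.06×7.5 + 0.2×4.9 + 0.39×9.8 = 5.252.
Rate = 81.41/(1 + 5.252) = 13.02 kJ/min.

13.021 kJ/min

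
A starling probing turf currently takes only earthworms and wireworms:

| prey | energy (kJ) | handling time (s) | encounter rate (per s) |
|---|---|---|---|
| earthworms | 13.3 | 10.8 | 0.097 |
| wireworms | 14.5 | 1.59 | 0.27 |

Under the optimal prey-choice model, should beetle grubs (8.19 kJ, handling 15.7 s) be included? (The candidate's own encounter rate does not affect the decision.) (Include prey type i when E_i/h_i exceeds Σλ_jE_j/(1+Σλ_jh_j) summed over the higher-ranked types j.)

No

Current rate: (0.097×13.3 + 0.27×14.5)/(1 + 0.097×10.8 + 0.27×1.59) = 2.101 kJ/s.
Profitability of beetle grubs: 8.19/15.7 = 0.5217 kJ/s.
0.5217 < 2.101, so adding beetle grubs would lower the average — exclude it.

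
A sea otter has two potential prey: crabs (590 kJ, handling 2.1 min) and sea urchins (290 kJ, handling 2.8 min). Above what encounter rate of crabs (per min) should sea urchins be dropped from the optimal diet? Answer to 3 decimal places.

0.278 per min

Drop sea urchins once their profitability E₂/h₂ falls below the rate achievable on crabs alone: E₂/h₂ = λE₁/(1 + λh₁).
Solve for λ: λE₁h₂ = E₂(1 + λh₁) → λ(E₁h₂ − E₂h₁) = E₂ → λ = E₂/(E₁h₂ − E₂h₁).
λ = 290/(590×2.8 − 290×2.1) = 290/1043 = 0.278 per min.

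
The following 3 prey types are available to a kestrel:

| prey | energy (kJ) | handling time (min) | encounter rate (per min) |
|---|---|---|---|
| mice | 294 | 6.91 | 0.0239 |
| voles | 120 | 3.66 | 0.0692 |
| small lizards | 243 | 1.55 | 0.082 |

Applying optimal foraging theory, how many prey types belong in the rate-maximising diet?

Profitabilities (E/h, kJ/min): small lizards 157, mice 42.5, voles 32.8. Add prey in this order while the next type's profitability exceeds the intake rate on those already taken.
Rate on top 1: 17.68. mice: 42.5 > 17.68 → include.
Rate on top 2: 20.86. voles: 32.8 > 20.86 → include.
Optimal diet: small lizards, mice, voles — 3 of 3 types.

3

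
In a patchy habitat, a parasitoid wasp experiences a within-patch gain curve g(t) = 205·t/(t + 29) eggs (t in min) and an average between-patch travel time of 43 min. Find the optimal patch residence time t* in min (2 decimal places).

35.31 min

By the marginal value theorem, leave when the instantaneous gain rate g'(t) equals the habitat-wide average g(t)/(T + t).
g'(t) = 205·29/(t + 29)². Setting 205·29/(t+29)² = 205t/[(t+29)(43+t)] gives 29(43+t) = t(t+29), so t² = 29×43 = 1247.
t* = √1247 = 35.31 min.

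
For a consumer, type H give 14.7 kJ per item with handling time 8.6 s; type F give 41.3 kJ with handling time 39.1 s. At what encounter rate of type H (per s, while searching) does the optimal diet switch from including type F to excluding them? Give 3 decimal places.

0.188 per s

Drop type F once their profitability E₂/h₂ falls below the rate achievable on type H alone: E₂/h₂ = λE₁/(1 + λh₁).
Solve for λ: λE₁h₂ = E₂(1 + λh₁) → λ(E₁h₂ − E₂h₁) = E₂ → λ = E₂/(E₁h₂ − E₂h₁).
λ = 41.3/(14.7×39.1 − 41.3×8.6) = 41.3/219.6 = 0.1881 per s.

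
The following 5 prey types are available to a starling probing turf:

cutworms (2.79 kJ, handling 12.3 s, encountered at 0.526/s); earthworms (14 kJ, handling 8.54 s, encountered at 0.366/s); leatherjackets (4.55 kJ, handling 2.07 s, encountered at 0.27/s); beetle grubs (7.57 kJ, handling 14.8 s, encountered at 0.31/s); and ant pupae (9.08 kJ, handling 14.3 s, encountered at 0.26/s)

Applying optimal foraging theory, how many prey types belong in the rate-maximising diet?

2

E/h in descending order: leatherjackets 2.2, earthworms 1.64, ant pupae 0.635, beetle grubs 0.511, cutworms 0.227 kJ/s. The optimal diet is the largest prefix of this list for which every included type satisfies E_i/h_i > R on the types above it.
Rate on top 1: 0.7881. earthworms: 1.64 > 0.7881 → include.
Rate on top 2: 1.356. ant pupae: 0.635 < 1.356 → exclude; stop.
Optimal diet: leatherjackets, earthworms — 2 of 5 types.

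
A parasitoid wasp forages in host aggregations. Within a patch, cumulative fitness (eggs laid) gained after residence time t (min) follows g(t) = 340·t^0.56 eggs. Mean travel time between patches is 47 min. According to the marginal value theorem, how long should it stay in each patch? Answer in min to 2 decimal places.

Maximise g(t)/(T+t): set derivative to zero → g'(t)(T+t) = g(t).
g'(t) = 0.56·340·t^-0.44. Setting 0.56·340·t^-0.44 = 340·t^0.56/(47+t) gives 0.56(47+t) = t, so 0.44·t = 0.56×47.
t* = 0.56×47/0.44 = 59.82 min.

59.82 min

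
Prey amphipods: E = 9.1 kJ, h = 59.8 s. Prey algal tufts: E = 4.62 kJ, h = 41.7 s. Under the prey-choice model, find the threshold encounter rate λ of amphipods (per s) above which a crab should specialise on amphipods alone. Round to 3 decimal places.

0.045 per s

The zero-one rule: include algal tufts iff E₂/h₂ > λE₁/(1+λh₁). Equality gives the switch point.
λE₁h₂ = E₂ + λE₂h₁ ⇒ λ = E₂/(E₁h₂ − E₂h₁) = 4.62/(379.5 − 276.3) = 0.04477 per s.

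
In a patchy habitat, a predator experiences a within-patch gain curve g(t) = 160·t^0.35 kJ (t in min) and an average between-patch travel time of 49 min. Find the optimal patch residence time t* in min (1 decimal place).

By the marginal value theorem, leave when the instantaneous gain rate g'(t) equals the habitat-wide average g(t)/(T + t).
g'(t) = 0.35·160·t^-0.65. Setting 0.35·160·t^-0.65 = 160·t^0.35/(49+t) gives 0.35(49+t) = t, so 0.65·t = 0.35×49.
t* = 0.35×49/0.65 = 26.38 min.

26.4 min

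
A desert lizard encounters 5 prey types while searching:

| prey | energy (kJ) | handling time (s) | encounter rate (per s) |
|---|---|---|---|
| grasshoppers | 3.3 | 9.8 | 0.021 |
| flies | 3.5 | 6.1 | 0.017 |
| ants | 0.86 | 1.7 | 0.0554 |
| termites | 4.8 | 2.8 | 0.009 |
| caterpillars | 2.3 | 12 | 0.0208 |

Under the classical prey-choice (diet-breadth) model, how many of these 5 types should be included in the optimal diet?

5

E/h in descending order: termites 1.71, flies 0.574, ants 0.506, grasshoppers 0.337, caterpillars 0.192 kJ/s. The optimal diet is the largest prefix of this list for which every included type satisfies E_i/h_i > R on the types above it.
Rate on top 1: 0.04214. flies: 0.574 > 0.04214 → include.
Rate on top 2: 0.09097. ants: 0.506 > 0.09097 → include.
Rate on top 3: 0.1229. grasshoppers: 0.337 > 0.1229 → include.
Rate on top 4: 0.1537. caterpillars: 0.192 > 0.1537 → include.
Optimal diet: termites, flies, ants, grasshoppers, caterpillars — 5 of 5 types.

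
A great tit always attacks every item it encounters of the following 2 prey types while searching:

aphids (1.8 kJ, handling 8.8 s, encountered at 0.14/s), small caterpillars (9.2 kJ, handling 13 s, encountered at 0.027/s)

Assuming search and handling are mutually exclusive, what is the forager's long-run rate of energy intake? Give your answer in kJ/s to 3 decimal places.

R = (0.14×1.8 + 0.027×9.2) / (1 + 0.14×8.8 + 0.027×13) = 0.5004/2.583 = 0.1937 kJ/s.

0.194 kJ/s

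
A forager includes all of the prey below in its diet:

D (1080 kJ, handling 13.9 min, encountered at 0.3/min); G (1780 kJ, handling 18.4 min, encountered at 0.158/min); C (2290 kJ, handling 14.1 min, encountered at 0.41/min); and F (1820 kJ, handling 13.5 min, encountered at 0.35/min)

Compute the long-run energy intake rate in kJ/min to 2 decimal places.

117.37 kJ/min

Energy encountered per unit search time: 0.3×1080 + 0.158×1780 + 0.41×2290 + 0.35×1820 = 2181 kJ/min.
Handling time per unit search time: 0.3×13.9 + 0.158×18.4 + 0.41×14.1 + 0.35×13.5 = 17.58.
Rate = 2181/(1 + 17.58) = 117.4 kJ/min.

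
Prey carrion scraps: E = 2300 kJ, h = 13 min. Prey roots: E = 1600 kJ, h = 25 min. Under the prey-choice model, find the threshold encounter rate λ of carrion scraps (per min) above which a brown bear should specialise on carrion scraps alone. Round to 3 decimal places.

The zero-one rule: include roots iff E₂/h₂ > λE₁/(1+λh₁). Equality gives the switch point.
λE₁h₂ = E₂ + λE₂h₁ ⇒ λ = E₂/(E₁h₂ − E₂h₁) = 1600/(5.75e+04 − 2.08e+04) = 0.0436 per min.

0.044 per min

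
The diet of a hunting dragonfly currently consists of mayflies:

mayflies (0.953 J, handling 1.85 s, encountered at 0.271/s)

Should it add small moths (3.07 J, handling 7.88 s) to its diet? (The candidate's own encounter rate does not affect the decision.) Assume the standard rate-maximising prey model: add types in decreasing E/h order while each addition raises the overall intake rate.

Yes

On mayflies alone, R = ΣλE/(1+Σλh) = 0.2583/1.501 = 0.172 J/s.
Profitability of small moths: 3.07/7.88 = 0.3896 J/s.
Since 0.3896 > R, including small moths increases the long-run rate.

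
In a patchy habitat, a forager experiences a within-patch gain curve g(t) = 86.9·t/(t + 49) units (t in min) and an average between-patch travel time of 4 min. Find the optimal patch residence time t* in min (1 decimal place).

14.0 min

By the marginal value theorem, leave when the instantaneous gain rate g'(t) equals the habitat-wide average g(t)/(T + t).
g'(t) = 86.9·49/(t + 49)². Setting 86.9·49/(t+49)² = 86.9t/[(t+49)(4+t)] gives 49(4+t) = t(t+49), so t² = 49×4 = 196.
t* = √196 = 14 min.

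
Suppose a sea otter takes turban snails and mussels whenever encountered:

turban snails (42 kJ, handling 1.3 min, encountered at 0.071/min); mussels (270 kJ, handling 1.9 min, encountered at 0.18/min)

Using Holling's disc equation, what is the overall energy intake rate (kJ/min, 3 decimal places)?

35.963 kJ/min

R = Σλ_iE_i / (1 + Σλ_ih_i)
Numerator: 0.071×42 + 0.18×270 = 51.58
Denominator: 1 + 0.071×1.3 + 0.18×1.9 = 1.434
R = 51.58/1.434 = 35.96 kJ/min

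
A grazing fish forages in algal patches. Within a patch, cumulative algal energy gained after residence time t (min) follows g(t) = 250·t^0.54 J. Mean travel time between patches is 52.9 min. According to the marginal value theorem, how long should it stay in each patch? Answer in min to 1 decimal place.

Maximise g(t)/(T+t): set derivative to zero → g'(t)(T+t) = g(t).
g'(t) = 0.54·250·t^-0.46. Setting 0.54·250·t^-0.46 = 250·t^0.54/(52.9+t) gives 0.54(52.9+t) = t, so 0.46·t = 0.54×52.9.
t* = 0.54×52.9/0.46 = 62.1 min.

62.1 min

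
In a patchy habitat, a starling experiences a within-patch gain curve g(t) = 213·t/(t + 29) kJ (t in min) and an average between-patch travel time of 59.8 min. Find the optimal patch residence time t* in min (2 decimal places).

Maximise g(t)/(T+t): set derivative to zero → g'(t)(T+t) = g(t).
g'(t) = 213·29/(t + 29)². Setting 213·29/(t+29)² = 213t/[(t+29)(59.8+t)] gives 29(59.8+t) = t(t+29), so t² = 29×59.8 = 1734.
t* = √1734 = 41.64 min.

41.64 min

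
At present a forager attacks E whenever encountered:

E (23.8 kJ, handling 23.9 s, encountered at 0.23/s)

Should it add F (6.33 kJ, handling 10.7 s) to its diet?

No

Intake rate on the current diet: R = (0.23×23.8) / (1 + 0.23×23.9) = 5.474/6.497 = 0.8425 kJ/s.
Profitability of F: 6.33/10.7 = 0.5916 kJ/s.
0.5916 < 0.8425, so adding F would lower the average — exclude it.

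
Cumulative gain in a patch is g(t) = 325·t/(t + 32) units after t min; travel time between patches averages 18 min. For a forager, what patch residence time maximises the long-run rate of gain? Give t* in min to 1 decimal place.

Optimal t* satisfies g'(t*) = g(t*)/(T + t*).
g'(t) = 325·32/(t + 32)². Setting 325·32/(t+32)² = 325t/[(t+32)(18+t)] gives 32(18+t) = t(t+32), so t² = 32×18 = 576.
t* = √576 = 24 min.

24.0 min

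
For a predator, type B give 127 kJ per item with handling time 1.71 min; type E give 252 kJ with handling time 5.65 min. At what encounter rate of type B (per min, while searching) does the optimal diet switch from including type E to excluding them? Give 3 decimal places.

Drop type E once their profitability E₂/h₂ falls below the rate achievable on type B alone: E₂/h₂ = λE₁/(1 + λh₁).
Solve for λ: λE₁h₂ = E₂(1 + λh₁) → λ(E₁h₂ − E₂h₁) = E₂ → λ = E₂/(E₁h₂ − E₂h₁).
λ = 252/(127×5.65 − 252×1.71) = 252/286.6 = 0.8792 per min.

0.879 per min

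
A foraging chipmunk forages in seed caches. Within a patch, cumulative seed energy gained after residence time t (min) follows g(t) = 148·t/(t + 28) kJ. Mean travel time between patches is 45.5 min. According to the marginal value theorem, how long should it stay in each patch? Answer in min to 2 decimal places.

By the marginal value theorem, leave when the instantaneous gain rate g'(t) equals the habitat-wide average g(t)/(T + t).
g'(t) = 148·28/(t + 28)². Setting 148·28/(t+28)² = 148t/[(t+28)(45.5+t)] gives 28(45.5+t) = t(t+28), so t² = 28×45.5 = 1274.
t* = √1274 = 35.69 min.

35.69 min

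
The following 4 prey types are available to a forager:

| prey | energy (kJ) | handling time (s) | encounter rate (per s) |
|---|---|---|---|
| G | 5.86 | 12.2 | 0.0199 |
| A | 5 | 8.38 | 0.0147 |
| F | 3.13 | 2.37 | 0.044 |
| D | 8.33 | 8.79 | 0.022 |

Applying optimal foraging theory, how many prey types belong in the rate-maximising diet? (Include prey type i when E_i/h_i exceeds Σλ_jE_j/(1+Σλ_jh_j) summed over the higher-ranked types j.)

4

E/h in descending order: F 1.32, D 0.948, A 0.597, G 0.48 kJ/s. The optimal diet is the largest prefix of this list for which every included type satisfies E_i/h_i > R on the types above it.
Rate on top 1: 0.1247. D: 0.948 > 0.1247 → include.
Rate on top 2: 0.2474. A: 0.597 > 0.2474 → include.
Rate on top 3: 0.2776. G: 0.48 > 0.2776 → include.
Optimal diet: F, D, A, G — 4 of 4 types.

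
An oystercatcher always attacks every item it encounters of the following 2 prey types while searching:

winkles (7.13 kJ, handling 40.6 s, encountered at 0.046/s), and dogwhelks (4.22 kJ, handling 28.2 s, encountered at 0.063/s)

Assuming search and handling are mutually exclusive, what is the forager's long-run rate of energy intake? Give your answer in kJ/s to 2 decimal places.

Energy encountered per unit search time: 0.046×7.13 + 0.063×4.22 = 0.5938 kJ/s.
Handling time per unit search time: 0.046×40.6 + 0.063×28.2 = 3.644.
Rate = 0.5938/(1 + 3.644) = 0.1279 kJ/s.

0.13 kJ/s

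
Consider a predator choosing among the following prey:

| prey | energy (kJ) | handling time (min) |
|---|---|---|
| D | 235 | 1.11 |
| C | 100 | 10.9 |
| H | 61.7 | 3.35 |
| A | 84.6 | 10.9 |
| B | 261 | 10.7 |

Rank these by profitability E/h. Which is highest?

In descending order of E/h:
D: 235/1.11 = 212 kJ/min
B: 261/10.7 = 24.4 kJ/min
H: 61.7/3.35 = 18.4 kJ/min
C: 100/10.9 = 9.17 kJ/min
A: 84.6/10.9 = 7.76 kJ/min

D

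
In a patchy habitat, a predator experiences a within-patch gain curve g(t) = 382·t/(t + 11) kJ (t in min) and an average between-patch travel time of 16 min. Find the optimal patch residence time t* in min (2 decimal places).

13.27 min

Maximise g(t)/(T+t): set derivative to zero → g'(t)(T+t) = g(t).
g'(t) = 382·11/(t + 11)². Setting 382·11/(t+11)² = 382t/[(t+11)(16+t)] gives 11(16+t) = t(t+11), so t² = 11×16 = 176.
t* = √176 = 13.27 min.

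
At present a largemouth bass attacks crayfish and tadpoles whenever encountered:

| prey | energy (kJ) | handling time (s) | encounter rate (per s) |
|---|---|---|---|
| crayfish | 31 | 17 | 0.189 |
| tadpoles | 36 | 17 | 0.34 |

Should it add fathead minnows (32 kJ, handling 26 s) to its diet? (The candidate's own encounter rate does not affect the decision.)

Current rate: (0.189×31 + 0.34×36)/(1 + 0.189×17 + 0.34×17) = 1.811 kJ/s.
Profitability of fathead minnows: 32/26 = 1.231 kJ/s.
1.231 < 1.811, so adding fathead minnows would lower the average — exclude it.

No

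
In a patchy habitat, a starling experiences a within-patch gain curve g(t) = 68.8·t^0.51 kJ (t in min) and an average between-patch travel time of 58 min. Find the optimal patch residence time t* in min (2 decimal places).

60.37 min

By the marginal value theorem, leave when the instantaneous gain rate g'(t) equals the habitat-wide average g(t)/(T + t).
g'(t) = 0.51·68.8·t^-0.49. Setting 0.51·68.8·t^-0.49 = 68.8·t^0.51/(58+t) gives 0.51(58+t) = t, so 0.49·t = 0.51×58.
t* = 0.51×58/0.49 = 60.37 min.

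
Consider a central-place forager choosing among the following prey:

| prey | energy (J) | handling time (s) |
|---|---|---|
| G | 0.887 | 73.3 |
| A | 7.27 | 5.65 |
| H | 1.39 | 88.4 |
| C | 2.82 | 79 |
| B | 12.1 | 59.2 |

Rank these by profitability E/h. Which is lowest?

G

Profitability E/h (J/s): G = 0.887/73.3 = 0.0121, A = 7.27/5.65 = 1.29, H = 1.39/88.4 = 0.0157, C = 2.82/79 = 0.0357, B = 12.1/59.2 = 0.204.
Ranked: A > B > C > H > G.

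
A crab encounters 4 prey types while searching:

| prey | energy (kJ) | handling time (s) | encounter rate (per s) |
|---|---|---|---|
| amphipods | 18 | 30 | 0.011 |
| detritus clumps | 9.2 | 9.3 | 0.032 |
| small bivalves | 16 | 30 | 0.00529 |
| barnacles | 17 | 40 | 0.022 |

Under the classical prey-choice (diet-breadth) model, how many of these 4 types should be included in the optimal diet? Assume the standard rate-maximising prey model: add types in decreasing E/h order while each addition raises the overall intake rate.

E/h in descending order: detritus clumps 0.989, amphipods 0.6, small bivalves 0.533, barnacles 0.425 kJ/s. The optimal diet is the largest prefix of this list for which every included type satisfies E_i/h_i > R on the types above it.
Rate on top 1: 0.2269. amphipods: 0.6 > 0.2269 → include.
Rate on top 2: 0.3025. small bivalves: 0.533 > 0.3025 → include.
Rate on top 3: 0.323. barnacles: 0.425 > 0.323 → include.
Optimal diet: detritus clumps, amphipods, small bivalves, barnacles — 4 of 4 types.

4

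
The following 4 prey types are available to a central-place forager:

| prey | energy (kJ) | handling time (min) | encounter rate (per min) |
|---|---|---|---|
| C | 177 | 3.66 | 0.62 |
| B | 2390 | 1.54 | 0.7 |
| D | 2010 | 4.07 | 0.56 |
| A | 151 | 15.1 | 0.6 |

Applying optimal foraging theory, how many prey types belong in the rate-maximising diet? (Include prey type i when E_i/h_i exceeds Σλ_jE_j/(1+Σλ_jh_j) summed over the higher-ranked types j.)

Rank by E/h (kJ/min): B 1.55e+03, D 494, C 48.4, A 10. Include each in turn until the next type's E/h falls below the running intake rate.
Rate on top 1: 805.1. D: 494 < 805.1 → exclude; stop.
Optimal diet: B — 1 of 4 types.

1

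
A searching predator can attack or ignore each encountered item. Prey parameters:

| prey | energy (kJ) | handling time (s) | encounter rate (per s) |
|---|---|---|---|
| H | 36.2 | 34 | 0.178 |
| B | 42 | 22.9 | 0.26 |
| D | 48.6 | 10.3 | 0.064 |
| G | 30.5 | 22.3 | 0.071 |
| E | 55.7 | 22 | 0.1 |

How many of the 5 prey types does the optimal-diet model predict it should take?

2

Profitabilities (E/h, kJ/s): D 4.72, E 2.53, B 1.83, G 1.37, H 1.06. Add prey in this order while the next type's profitability exceeds the intake rate on those already taken.
Rate on top 1: 1.875. E: 2.53 > 1.875 → include.
Rate on top 2: 2.249. B: 1.83 < 2.249 → exclude; stop.
Optimal diet: D, E — 2 of 5 types.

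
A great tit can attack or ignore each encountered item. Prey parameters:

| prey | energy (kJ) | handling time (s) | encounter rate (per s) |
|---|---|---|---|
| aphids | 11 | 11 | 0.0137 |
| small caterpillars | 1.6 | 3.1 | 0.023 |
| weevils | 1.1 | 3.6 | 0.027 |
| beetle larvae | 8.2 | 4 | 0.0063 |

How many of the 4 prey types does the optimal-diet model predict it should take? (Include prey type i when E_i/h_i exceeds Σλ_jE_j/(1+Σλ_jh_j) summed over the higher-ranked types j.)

4

Profitabilities (E/h, kJ/s): beetle larvae 2.05, aphids 1, small caterpillars 0.516, weevils 0.306. Add prey in this order while the next type's profitability exceeds the intake rate on those already taken.
Rate on top 1: 0.05039. aphids: 1 > 0.05039 → include.
Rate on top 2: 0.1721. small caterpillars: 0.516 > 0.1721 → include.
Rate on top 3: 0.1918. weevils: 0.306 > 0.1918 → include.
Optimal diet: beetle larvae, aphids, small caterpillars, weevils — 4 of 4 types.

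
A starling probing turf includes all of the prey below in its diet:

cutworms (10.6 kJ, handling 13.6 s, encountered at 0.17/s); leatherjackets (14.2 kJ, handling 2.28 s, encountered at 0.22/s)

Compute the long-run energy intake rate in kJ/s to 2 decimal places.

R = (0.17×10.6 + 0.22×14.2) / (1 + 0.17×13.6 + 0.22×2.28) = 4.926/3.814 = 1.292 kJ/s.

1.29 kJ/s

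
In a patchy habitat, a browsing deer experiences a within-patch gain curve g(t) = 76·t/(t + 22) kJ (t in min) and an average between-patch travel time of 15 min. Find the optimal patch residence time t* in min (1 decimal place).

Optimal t* satisfies g'(t*) = g(t*)/(T + t*).
g'(t) = 76·22/(t + 22)². Setting 76·22/(t+22)² = 76t/[(t+22)(15+t)] gives 22(15+t) = t(t+22), so t² = 22×15 = 330.
t* = √330 = 18.17 min.

18.2 min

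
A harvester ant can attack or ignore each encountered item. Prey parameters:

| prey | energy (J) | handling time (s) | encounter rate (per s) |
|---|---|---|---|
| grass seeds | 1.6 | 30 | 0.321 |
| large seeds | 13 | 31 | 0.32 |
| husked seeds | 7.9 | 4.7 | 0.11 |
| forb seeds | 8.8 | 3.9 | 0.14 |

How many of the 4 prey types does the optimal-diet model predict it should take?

2

E/h in descending order: forb seeds 2.26, husked seeds 1.68, large seeds 0.419, grass seeds 0.0533 J/s. The optimal diet is the largest prefix of this list for which every included type satisfies E_i/h_i > R on the types above it.
Rate on top 1: 0.7969. husked seeds: 1.68 > 0.7969 → include.
Rate on top 2: 1.018. large seeds: 0.419 < 1.018 → exclude; stop.
Optimal diet: forb seeds, husked seeds — 2 of 4 types.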